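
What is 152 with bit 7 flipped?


152 ^ (1 << 7) = 152 ^ 128 = 24

24


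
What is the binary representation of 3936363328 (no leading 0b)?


3936363328 = 11101010101000000010001101000000 in binary

11101010101000000010001101000000


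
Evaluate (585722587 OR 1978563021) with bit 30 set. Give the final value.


Step 1: 585722587 | 1978563021 = 2012183519
Step 2: 2012183519 | (1 << 30) = 2012183519 | 1073741824 = 2012183519

2012183519


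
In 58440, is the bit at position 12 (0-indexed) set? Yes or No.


0b1110010001001000, bit 12 = 0. No

No


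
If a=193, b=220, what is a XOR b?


193 ^ 220 = 29

29


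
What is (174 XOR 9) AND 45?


Step 1: 174 ^ 9 = 167
Step 2: 167 & 45 = 37

37


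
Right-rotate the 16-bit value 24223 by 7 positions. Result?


Rotate 0b101111010011111 right by 7 (16-bit) = 0b11111010111101 = 16061

16061


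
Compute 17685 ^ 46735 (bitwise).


0b100010100010101 ^ 0b1011011010001111 = 0b1111001110011010 = 62362

62362


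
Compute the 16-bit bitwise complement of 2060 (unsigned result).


~0b100000001100 = 0b1111011111110011 = 63475 (16-bit unsigned)

63475


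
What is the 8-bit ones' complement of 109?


109 ^ 255 = 146

146


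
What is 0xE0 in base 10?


E0 hex = 224 decimal

224


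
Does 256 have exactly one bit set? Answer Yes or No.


0b100000000. Only one bit set => Yes

Yes


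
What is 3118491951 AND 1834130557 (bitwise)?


0b10111001111000000110100100101111 & 0b1101101010100101001110001111101 = 0b101001010000000000100000101101 = 692062253

692062253


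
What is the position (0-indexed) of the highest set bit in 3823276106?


0b11100011111000101001000001001010. Highest set bit at position 31

31


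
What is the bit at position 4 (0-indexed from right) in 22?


0b10110, position 4 = 1

1


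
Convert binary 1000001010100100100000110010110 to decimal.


1000001010100100100000110010110 in decimal = 1095909782

1095909782


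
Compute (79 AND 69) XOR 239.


Step 1: 79 & 69 = 69
Step 2: 69 ^ 239 = 170

170


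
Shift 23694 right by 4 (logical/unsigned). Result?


0b101110010001110 >> 4 = 0b10111001000 = 1480

1480


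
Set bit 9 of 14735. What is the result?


14735 | (1 << 9) = 14735 | 512 = 15247

15247


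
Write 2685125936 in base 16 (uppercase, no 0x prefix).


2685125936 = A00BC530 hex

A00BC530


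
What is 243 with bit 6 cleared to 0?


243 & ~(1 << 6) = 179

179


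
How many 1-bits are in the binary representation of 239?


0b11101111 has 7 set bits

7


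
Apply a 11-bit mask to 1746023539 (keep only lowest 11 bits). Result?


1746023539 & 2047 = 1139

1139


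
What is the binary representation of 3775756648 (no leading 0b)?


3775756648 = 11100001000011010111100101101000 in binary

11100001000011010111100101101000


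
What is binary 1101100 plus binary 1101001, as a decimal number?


1101100 + 1101001 = 11010101 = 213

213


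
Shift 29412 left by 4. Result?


0b111001011100100 << 4 = 0b1110010111001000000 = 470592

470592


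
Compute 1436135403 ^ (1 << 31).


1436135403 ^ (1 << 31) = 1436135403 ^ 2147483648 = 3583619051

3583619051


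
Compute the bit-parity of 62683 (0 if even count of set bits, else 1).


0b1111010011011011 has 11 ones => parity 1

1


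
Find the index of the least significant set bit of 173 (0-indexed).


0b10101101. Lowest set bit at position 0

0


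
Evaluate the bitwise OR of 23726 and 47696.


0b101110010101110 | 0b1011101001010000 = 0b1111111011111110 = 65278

65278


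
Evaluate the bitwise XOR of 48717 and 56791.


0b1011111001001101 ^ 0b1101110111010111 = 0b110001110011010 = 25498

25498


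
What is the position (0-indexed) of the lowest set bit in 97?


0b1100001. Lowest set bit at position 0

0


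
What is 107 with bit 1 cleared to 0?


107 & ~(1 << 1) = 105

105


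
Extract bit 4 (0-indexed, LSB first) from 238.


0b11101110, position 4 = 0

0


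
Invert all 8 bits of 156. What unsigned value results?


156 ^ 255 = 99

99


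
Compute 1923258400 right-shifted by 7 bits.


0b1110010101000101001100000100000 >> 7 = 0b111001010100010100110000 = 15025456

15025456


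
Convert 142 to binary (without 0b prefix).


142 = 10001110 in binary

10001110


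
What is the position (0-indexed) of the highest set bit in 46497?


0b1011010110100001. Highest set bit at position 15

15


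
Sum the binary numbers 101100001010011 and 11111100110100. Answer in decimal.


101100001010011 + 11111100110100 = 1001011110000111 = 38791

38791


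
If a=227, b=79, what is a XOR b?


227 ^ 79 = 172

172


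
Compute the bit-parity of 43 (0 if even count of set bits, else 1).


0b101011 has 4 ones => parity 0

0


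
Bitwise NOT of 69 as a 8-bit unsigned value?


~0b1000101 = 0b10111010 = 186 (8-bit unsigned)

186


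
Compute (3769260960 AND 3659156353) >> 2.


Step 1: 3769260960 & 3659156353 = 3221900160
Step 2: 3221900160 >> 2 = 805475040

805475040


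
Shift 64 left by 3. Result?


0b1000000 << 3 = 0b1000000000 = 512

512


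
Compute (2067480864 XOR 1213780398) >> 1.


Step 1: 2067480864 ^ 1213780398 = 862163086
Step 2: 862163086 >> 1 = 431081543

431081543


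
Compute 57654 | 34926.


0b1110000100110110 | 0b1000100001101110 = 0b1110100101111110 = 59774

59774


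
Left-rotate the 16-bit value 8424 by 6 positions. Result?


Rotate 0b10000011101000 left by 6 (16-bit) = 0b11101000001000 = 14856

14856


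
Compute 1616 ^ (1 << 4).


1616 ^ (1 << 4) = 1616 ^ 16 = 1600

1600


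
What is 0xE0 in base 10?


E0 hex = 224 decimal

224


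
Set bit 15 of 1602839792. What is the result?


1602839792 | (1 << 15) = 1602839792 | 32768 = 1602872560

1602872560


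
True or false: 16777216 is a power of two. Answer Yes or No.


0b1000000000000000000000000. Only one bit set => Yes

Yes


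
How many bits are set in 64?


0b1000000 has 1 set bits

1


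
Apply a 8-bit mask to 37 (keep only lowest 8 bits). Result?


37 & 255 = 37

37


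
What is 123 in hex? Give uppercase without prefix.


123 = 7B hex

7B


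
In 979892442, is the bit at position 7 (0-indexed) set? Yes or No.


0b111010011001111111100011011010, bit 7 = 1. Yes

Yes


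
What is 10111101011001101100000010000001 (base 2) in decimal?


10111101011001101100000010000001 in decimal = 3177627777

3177627777


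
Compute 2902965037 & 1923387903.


0b10101101000001111011101100101101 & 0b1110010101001001001000111111111 = 0b100000000001001001000100101101 = 537170221

537170221


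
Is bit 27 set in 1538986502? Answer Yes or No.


0b1011011101110110001001000000110, bit 27 = 1. Yes

Yes


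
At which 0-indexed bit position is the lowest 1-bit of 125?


0b1111101. Lowest set bit at position 0

0


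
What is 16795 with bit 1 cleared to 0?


16795 & ~(1 << 1) = 16793

16793


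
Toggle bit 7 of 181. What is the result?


181 ^ (1 << 7) = 181 ^ 128 = 53

53


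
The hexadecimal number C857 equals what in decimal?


C857 hex = 51287 decimal

51287


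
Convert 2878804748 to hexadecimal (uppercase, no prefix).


2878804748 = AB97130C hex

AB97130C


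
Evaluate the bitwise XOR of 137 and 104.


0b10001001 ^ 0b1101000 = 0b11100001 = 225

225


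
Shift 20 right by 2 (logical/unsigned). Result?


0b10100 >> 2 = 0b101 = 5

5


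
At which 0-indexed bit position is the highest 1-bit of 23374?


0b101101101001110. Highest set bit at position 14

14


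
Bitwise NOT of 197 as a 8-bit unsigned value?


~0b11000101 = 0b111010 = 58 (8-bit unsigned)

58


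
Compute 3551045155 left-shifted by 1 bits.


0b11010011101010001010011000100011 << 1 = 0b110100111010100010100110001000110 = 7102090310

7102090310


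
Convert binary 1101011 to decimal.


1101011 in decimal = 107

107


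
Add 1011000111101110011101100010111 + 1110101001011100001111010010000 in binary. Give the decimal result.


1011000111101110011101100010111 + 1110101001011100001111010010000 = 11001110001001010101100110100111 = 3458554279

3458554279


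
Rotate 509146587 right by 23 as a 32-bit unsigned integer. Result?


Rotate 0b11110010110001111010111011011 right by 23 (32-bit) = 0b10110001111010111011011000111100 = 2985014844

2985014844


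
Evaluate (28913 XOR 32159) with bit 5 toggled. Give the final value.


Step 1: 28913 ^ 32159 = 3438
Step 2: 3438 ^ (1 << 5) = 3438 ^ 32 = 3406

3406


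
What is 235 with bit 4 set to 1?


235 | (1 << 4) = 235 | 16 = 251

251


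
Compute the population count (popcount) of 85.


0b1010101 has 4 set bits

4


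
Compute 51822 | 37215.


0b1100101001101110 | 0b1001000101011111 = 0b1101101101111111 = 56191

56191


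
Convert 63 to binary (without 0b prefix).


63 = 111111 in binary

111111


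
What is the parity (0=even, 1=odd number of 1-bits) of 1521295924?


0b1011010101011010010001000110100 has 14 ones => parity 0

0


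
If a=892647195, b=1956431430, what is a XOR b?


892647195 ^ 1956431430 = 1101558109

1101558109


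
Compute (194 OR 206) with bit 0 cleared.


Step 1: 194 | 206 = 206
Step 2: 206 & ~(1 << 0) = 206

206


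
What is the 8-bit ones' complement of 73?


73 ^ 255 = 182

182


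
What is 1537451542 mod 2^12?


1537451542 & 4095 = 1558

1558


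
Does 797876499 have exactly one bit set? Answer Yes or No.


0b101111100011101010000100010011. Multiple bits set => No

No


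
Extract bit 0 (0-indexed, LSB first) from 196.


0b11000100, position 0 = 0

0


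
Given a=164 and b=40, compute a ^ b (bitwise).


164 ^ 40 = 140

140


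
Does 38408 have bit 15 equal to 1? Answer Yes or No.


0b1001011000001000, bit 15 = 1. Yes

Yes


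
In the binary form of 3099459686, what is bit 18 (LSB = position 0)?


0b10111000101111100000000001100110, position 18 = 1

1


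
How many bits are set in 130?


0b10000010 has 2 set bits

2


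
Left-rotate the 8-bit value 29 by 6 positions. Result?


Rotate 0b11101 left by 6 (8-bit) = 0b1000111 = 71

71


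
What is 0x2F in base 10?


2F hex = 47 decimal

47


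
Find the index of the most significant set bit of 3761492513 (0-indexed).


0b11100000001100111101001000100001. Highest set bit at position 31

31


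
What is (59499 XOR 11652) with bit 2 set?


Step 1: 59499 ^ 11652 = 50671
Step 2: 50671 | (1 << 2) = 50671 | 4 = 50671

50671


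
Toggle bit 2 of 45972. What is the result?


45972 ^ (1 << 2) = 45972 ^ 4 = 45968

45968


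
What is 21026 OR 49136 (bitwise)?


0b101001000100010 | 0b1011111111110000 = 0b1111111111110010 = 65522

65522


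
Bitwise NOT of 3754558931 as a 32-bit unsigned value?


~0b11011111110010100000010111010011 = 0b100000001101011111101000101100 = 540408364 (32-bit unsigned)

540408364


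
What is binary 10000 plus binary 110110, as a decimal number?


10000 + 110110 = 1000110 = 70

70


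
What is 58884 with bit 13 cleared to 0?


58884 & ~(1 << 13) = 50692

50692


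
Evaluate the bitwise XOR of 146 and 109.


0b10010010 ^ 0b1101101 = 0b11111111 = 255

255


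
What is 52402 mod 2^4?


52402 & 15 = 2

2


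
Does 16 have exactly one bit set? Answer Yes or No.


0b10000. Only one bit set => Yes

Yes


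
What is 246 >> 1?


0b11110110 >> 1 = 0b1111011 = 123

123


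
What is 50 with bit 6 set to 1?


50 | (1 << 6) = 50 | 64 = 114

114


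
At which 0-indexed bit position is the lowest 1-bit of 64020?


0b1111101000010100. Lowest set bit at position 2

2


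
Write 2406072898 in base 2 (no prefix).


2406072898 = 10001111011010011100001001000010 in binary

10001111011010011100001001000010


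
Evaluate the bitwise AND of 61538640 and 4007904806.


0b11101010110000000101010000 & 0b11101110111000111100011000100110 = 0b10101000110000000000000000 = 44236800

44236800


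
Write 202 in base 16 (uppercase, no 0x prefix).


202 = CA hex

CA


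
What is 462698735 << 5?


0b11011100101000011100011101111 << 5 = 0b1101110010100001110001110111100000 = 14806359520

14806359520


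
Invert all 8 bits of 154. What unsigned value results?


154 ^ 255 = 101

101


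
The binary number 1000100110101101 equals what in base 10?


1000100110101101 in decimal = 35245

35245


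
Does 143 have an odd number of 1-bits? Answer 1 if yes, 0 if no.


0b10001111 has 5 ones => parity 1

1


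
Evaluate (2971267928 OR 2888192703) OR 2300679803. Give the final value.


Step 1: 2971267928 | 2888192703 = 3175085055
Step 2: 3175085055 | 2300679803 = 3175086079

3175086079


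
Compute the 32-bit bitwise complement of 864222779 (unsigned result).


~0b110011100000101111111000111011 = 0b11001100011111010000000111000100 = 3430744516 (32-bit unsigned)

3430744516


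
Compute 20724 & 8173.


0b101000011110100 & 0b1111111101101 = 0b1000011100100 = 4324

4324


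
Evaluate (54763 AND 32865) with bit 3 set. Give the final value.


Step 1: 54763 & 32865 = 32865
Step 2: 32865 | (1 << 3) = 32865 | 8 = 32873

32873


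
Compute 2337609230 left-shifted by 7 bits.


0b10001011010101010001011000001110 << 7 = 0b100010110101010100010110000011100000000 = 299213981440

299213981440


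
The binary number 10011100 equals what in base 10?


10011100 in decimal = 156

156


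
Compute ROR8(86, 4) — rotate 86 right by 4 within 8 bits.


Rotate 0b1010110 right by 4 (8-bit) = 0b1100101 = 101

101


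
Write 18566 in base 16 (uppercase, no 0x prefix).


18566 = 4886 hex

4886


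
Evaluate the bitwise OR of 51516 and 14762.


0b1100100100111100 | 0b11100110101010 = 0b1111100110111110 = 63934

63934


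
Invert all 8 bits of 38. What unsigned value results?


38 ^ 255 = 217

217


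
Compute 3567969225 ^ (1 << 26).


3567969225 ^ (1 << 26) = 3567969225 ^ 67108864 = 3500860361

3500860361


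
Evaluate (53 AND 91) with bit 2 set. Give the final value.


Step 1: 53 & 91 = 17
Step 2: 17 | (1 << 2) = 17 | 4 = 21

21


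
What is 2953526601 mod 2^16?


2953526601 & 65535 = 15689

15689


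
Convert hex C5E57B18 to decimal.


C5E57B18 hex = 3320150808 decimal

3320150808


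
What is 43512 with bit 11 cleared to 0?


43512 & ~(1 << 11) = 41464

41464


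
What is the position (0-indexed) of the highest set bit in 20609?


0b101000010000001. Highest set bit at position 14

14


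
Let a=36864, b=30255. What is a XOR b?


36864 ^ 30255 = 58927

58927


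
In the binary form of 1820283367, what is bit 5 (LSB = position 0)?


0b1101100011111110101000111100111, position 5 = 1

1


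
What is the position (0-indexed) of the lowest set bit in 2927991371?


0b10101110100001011001101001001011. Lowest set bit at position 0

0


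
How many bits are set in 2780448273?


0b10100101101110100100011000010001 has 14 set bits

14


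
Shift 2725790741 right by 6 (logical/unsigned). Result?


0b10100010011110000100010000010101 >> 6 = 0b10100010011110000100010000 = 42590480

42590480


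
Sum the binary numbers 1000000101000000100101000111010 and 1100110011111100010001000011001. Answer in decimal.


1000000101000000100101000111010 + 1100110011111100010001000011001 = 10100111000111100110110001010011 = 2803788883

2803788883


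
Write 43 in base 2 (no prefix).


43 = 101011 in binary

101011


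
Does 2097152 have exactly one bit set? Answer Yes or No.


0b1000000000000000000000. Only one bit set => Yes

Yes


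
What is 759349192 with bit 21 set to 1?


759349192 | (1 << 21) = 759349192 | 2097152 = 761446344

761446344


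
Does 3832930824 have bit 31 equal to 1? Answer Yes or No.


0b11100100011101011110001000001000, bit 31 = 1. Yes

Yes


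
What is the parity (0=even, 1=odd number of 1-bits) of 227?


0b11100011 has 5 ones => parity 1

1


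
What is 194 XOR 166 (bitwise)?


0b11000010 ^ 0b10100110 = 0b1100100 = 100

100


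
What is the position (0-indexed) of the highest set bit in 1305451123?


0b1001101110011111001101001110011. Highest set bit at position 30

30


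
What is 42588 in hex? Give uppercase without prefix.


42588 = A65C hex

A65C


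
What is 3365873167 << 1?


0b11001000100111110010011000001111 << 1 = 0b110010001001111100100110000011110 = 6731746334

6731746334


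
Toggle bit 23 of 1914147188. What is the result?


1914147188 ^ (1 << 23) = 1914147188 ^ 8388608 = 1922535796

1922535796


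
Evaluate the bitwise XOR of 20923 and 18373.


0b101000110111011 ^ 0b100011111000101 = 0b1011001111110 = 5758

5758


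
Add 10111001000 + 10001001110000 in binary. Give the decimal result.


10111001000 + 10001001110000 = 10100000111000 = 10296

10296


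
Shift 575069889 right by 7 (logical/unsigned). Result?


0b100010010001101101111011000001 >> 7 = 0b10001001000110110111101 = 4492733

4492733


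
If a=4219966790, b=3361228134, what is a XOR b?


4219966790 ^ 3361228134 = 870305824

870305824


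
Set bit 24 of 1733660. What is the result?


1733660 | (1 << 24) = 1733660 | 16777216 = 18510876

18510876


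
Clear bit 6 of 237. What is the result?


237 & ~(1 << 6) = 173

173


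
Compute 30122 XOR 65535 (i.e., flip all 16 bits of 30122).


30122 ^ 65535 = 35413

35413


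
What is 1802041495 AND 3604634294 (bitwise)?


0b1101011011010001111100010010111 & 0b11010110110110100101101010110110 = 0b1000010010010000101100010010110 = 1112037526

1112037526


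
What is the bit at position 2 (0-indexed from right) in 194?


0b11000010, position 2 = 0

0


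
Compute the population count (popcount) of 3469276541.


0b11001110110010001111010101111101 has 20 set bits

20


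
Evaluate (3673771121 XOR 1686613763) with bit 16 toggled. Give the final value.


Step 1: 3673771121 ^ 1686613763 = 3195986802
Step 2: 3195986802 ^ (1 << 16) = 3195986802 ^ 65536 = 3196052338

3196052338


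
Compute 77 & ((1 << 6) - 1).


77 & 63 = 13

13


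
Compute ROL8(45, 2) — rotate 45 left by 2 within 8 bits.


Rotate 0b101101 left by 2 (8-bit) = 0b10110100 = 180

180


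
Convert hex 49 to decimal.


49 hex = 73 decimal

73


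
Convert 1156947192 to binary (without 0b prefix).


1156947192 = 1000100111101011001110011111000 in binary

1000100111101011001110011111000


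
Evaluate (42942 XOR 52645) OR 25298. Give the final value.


Step 1: 42942 ^ 52645 = 27163
Step 2: 27163 | 25298 = 27355

27355


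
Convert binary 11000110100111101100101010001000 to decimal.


11000110100111101100101010001000 in decimal = 3332295304

3332295304


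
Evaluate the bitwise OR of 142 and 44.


0b10001110 | 0b101100 = 0b10101110 = 174

174


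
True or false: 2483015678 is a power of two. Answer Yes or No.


0b10010011111111111100111111111110. Multiple bits set => No

No


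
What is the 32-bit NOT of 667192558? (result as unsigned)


~0b100111110001001000110011101110 = 0b11011000001110110111001100010001 = 3627774737 (32-bit unsigned)

3627774737


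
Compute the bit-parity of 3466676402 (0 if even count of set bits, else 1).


0b11001110101000010100100010110010 has 14 ones => parity 0

0


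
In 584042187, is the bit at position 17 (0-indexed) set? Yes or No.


0b100010110011111100011011001011, bit 17 = 1. Yes

Yes


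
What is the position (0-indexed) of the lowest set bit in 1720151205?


0b1100110100001110110110010100101. Lowest set bit at position 0

0


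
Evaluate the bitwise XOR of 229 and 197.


0b11100101 ^ 0b11000101 = 0b100000 = 32

32


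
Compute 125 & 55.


0b1111101 & 0b110111 = 0b110101 = 53

53


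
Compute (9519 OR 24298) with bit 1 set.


Step 1: 9519 | 24298 = 32751
Step 2: 32751 | (1 << 1) = 32751 | 2 = 32751

32751


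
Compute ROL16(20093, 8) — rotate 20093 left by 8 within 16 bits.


Rotate 0b100111001111101 left by 8 (16-bit) = 0b111110101001110 = 32078

32078


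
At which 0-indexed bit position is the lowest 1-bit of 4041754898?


0b11110000111010000100100100010010. Lowest set bit at position 1

1


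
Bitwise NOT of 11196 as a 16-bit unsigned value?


~0b10101110111100 = 0b1101010001000011 = 54339 (16-bit unsigned)

54339


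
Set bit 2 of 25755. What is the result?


25755 | (1 << 2) = 25755 | 4 = 25759

25759


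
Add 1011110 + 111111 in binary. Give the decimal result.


1011110 + 111111 = 10011101 = 157

157


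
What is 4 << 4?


0b100 << 4 = 0b1000000 = 64

64


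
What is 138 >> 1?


0b10001010 >> 1 = 0b1000101 = 69

69


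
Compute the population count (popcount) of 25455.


0b110001101101111 has 10 set bits

10


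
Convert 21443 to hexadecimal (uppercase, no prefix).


21443 = 53C3 hex

53C3


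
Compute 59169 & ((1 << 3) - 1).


59169 & 7 = 1

1


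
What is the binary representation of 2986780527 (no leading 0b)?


2986780527 = 10110010000001101010011101101111 in binary

10110010000001101010011101101111


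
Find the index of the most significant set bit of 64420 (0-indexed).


0b1111101110100100. Highest set bit at position 15

15


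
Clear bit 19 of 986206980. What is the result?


986206980 & ~(1 << 19) = 985682692

985682692


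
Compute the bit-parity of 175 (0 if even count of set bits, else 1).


0b10101111 has 6 ones => parity 0

0


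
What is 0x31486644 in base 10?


31486644 hex = 826828356 decimal

826828356


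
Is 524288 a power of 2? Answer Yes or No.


0b10000000000000000000. Only one bit set => Yes

Yes


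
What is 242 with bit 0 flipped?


242 ^ (1 << 0) = 242 ^ 1 = 243

243


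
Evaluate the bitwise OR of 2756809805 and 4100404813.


0b10100100010100011001010001001101 | 0b11110100011001110011011001001101 = 0b11110100011101111011011001001101 = 4101486157

4101486157


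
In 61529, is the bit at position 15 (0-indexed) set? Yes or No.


0b1111000001011001, bit 15 = 1. Yes

Yes


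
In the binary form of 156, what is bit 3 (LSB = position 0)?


0b10011100, position 3 = 1

1


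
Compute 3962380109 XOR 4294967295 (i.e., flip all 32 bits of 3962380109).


3962380109 ^ 4294967295 = 332587186

332587186


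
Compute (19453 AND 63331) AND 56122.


Step 1: 19453 & 63331 = 17249
Step 2: 17249 & 56122 = 17184

17184


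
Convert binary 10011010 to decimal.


10011010 in decimal = 154

154


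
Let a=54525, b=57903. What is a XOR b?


54525 ^ 57903 = 14034

14034


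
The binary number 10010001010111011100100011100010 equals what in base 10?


10010001010111011100100011100010 in decimal = 2438842594

2438842594


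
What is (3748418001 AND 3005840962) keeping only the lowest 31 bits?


Step 1: 3748418001 & 3005840962 = 2468892736
Step 2: 2468892736 & 2147483647 = 321409088

321409088


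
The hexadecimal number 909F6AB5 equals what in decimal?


909F6AB5 hex = 2426366645 decimal

2426366645


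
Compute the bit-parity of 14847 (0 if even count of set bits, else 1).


0b11100111111111 has 12 ones => parity 0

0


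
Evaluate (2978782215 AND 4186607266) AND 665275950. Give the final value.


Step 1: 2978782215 & 4186607266 = 2978515970
Step 2: 2978515970 & 665275950 = 562039810

562039810


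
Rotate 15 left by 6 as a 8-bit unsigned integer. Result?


Rotate 0b1111 left by 6 (8-bit) = 0b11000011 = 195

195


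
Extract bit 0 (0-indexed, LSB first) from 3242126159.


0b11000001001111101110101101001111, position 0 = 1

1


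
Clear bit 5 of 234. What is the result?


234 & ~(1 << 5) = 202

202


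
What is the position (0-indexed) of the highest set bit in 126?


0b1111110. Highest set bit at position 6

6


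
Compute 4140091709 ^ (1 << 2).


4140091709 ^ (1 << 2) = 4140091709 ^ 4 = 4140091705

4140091705


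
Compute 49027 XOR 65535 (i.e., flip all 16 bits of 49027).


49027 ^ 65535 = 16508

16508


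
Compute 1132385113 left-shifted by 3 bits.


0b1000011011111101101001101011001 << 3 = 0b1000011011111101101001101011001000 = 9059080904

9059080904


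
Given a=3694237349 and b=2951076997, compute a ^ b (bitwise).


3694237349 ^ 2951076997 = 1943292448

1943292448


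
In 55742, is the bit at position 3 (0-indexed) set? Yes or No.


0b1101100110111110, bit 3 = 1. Yes

Yes


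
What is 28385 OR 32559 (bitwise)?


0b110111011100001 | 0b111111100101111 = 0b111111111101111 = 32751

32751


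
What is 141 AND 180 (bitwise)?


0b10001101 & 0b10110100 = 0b10000100 = 132

132


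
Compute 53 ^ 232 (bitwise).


0b110101 ^ 0b11101000 = 0b11011101 = 221

221


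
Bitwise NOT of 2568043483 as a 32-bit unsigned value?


~0b10011001000100010011101111011011 = 0b1100110111011101100010000100100 = 1726923812 (32-bit unsigned)

1726923812


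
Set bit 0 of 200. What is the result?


200 | (1 << 0) = 200 | 1 = 201

201


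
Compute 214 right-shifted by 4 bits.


0b11010110 >> 4 = 0b1101 = 13

13


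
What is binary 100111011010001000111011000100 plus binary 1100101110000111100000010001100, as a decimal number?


100111011010001000111011000100 + 1100101110000111100000010001100 = 10001101001011000100111101010000 = 2368491344

2368491344


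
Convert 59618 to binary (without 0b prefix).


59618 = 1110100011100010 in binary

1110100011100010


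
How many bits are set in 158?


0b10011110 has 5 set bits

5


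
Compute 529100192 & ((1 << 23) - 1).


529100192 & 8388607 = 617888

617888


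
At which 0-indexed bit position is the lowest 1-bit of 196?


0b11000100. Lowest set bit at position 2

2


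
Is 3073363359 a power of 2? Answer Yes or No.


0b10110111001011111100110110011111. Multiple bits set => No

No


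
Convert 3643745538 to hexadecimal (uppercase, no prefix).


3643745538 = D92F2502 hex

D92F2502


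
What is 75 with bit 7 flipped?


75 ^ (1 << 7) = 75 ^ 128 = 203

203


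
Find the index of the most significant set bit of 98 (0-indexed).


0b1100010. Highest set bit at position 6

6


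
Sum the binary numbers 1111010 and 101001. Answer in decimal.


1111010 + 101001 = 10100011 = 163

163


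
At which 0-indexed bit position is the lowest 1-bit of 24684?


0b110000001101100. Lowest set bit at position 2

2


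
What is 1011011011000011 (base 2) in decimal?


1011011011000011 in decimal = 46787

46787


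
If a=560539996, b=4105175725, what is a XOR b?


560539996 ^ 4105175725 = 3587779569

3587779569


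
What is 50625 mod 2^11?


50625 & 2047 = 1473

1473


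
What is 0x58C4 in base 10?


58C4 hex = 22724 decimal

22724


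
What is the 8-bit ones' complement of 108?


108 ^ 255 = 147

147


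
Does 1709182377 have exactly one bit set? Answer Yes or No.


0b1100101111000000000110110101001. Multiple bits set => No

No


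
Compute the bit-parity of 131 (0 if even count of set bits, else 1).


0b10000011 has 3 ones => parity 1

1


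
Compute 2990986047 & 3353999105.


0b10110010010001101101001100111111 & 0b11000111111010011111011100000001 = 0b10000010010000001101001100000001 = 2185286401

2185286401


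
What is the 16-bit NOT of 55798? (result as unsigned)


~0b1101100111110110 = 0b10011000001001 = 9737 (16-bit unsigned)

9737


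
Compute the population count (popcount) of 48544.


0b1011110110100000 has 8 set bits

8


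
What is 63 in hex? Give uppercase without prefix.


63 = 3F hex

3F


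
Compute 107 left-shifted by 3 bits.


0b1101011 << 3 = 0b1101011000 = 856

856


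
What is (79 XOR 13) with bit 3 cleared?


Step 1: 79 ^ 13 = 66
Step 2: 66 & ~(1 << 3) = 66

66


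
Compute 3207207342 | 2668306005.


0b10111111001010100001100110101110 | 0b10011111000010110001111001010101 = 0b10111111001010110001111111111111 = 3207274495

3207274495


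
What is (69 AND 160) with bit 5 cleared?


Step 1: 69 & 160 = 0
Step 2: 0 & ~(1 << 5) = 0

0


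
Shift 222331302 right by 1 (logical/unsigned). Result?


0b1101010000001000000110100110 >> 1 = 0b110101000000100000011010011 = 111165651

111165651


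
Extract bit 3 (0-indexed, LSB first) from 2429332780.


0b10010000110011001010110100101100, position 3 = 1

1


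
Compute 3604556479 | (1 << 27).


3604556479 | (1 << 27) = 3604556479 | 134217728 = 3738774207

3738774207


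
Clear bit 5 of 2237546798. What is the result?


2237546798 & ~(1 << 5) = 2237546766

2237546766


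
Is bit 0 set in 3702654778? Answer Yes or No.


0b11011100101100100000011100111010, bit 0 = 0. No

No


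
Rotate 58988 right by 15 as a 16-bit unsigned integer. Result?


Rotate 0b1110011001101100 right by 15 (16-bit) = 0b1100110011011001 = 52441

52441


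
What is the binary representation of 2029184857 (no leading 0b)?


2029184857 = 1111000111100101110011101011001 in binary

1111000111100101110011101011001


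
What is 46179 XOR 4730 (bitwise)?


0b1011010001100011 ^ 0b1001001111010 = 0b1010011000011001 = 42521

42521


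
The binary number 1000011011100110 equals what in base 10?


1000011011100110 in decimal = 34534

34534


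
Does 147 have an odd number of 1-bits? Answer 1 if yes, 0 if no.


0b10010011 has 4 ones => parity 0

0


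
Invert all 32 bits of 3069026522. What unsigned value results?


3069026522 ^ 4294967295 = 1225940773

1225940773


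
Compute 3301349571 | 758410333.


0b11000100110001101001100011000011 | 0b101101001101000110110001011101 = 0b11101101111101101111110011011111 = 3992386783

3992386783


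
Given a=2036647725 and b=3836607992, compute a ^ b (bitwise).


2036647725 ^ 3836607992 = 2647210709

2647210709


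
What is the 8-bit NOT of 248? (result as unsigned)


~0b11111000 = 0b111 = 7 (8-bit unsigned)

7


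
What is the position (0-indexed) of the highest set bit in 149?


0b10010101. Highest set bit at position 7

7


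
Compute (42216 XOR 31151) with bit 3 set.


Step 1: 42216 ^ 31151 = 56647
Step 2: 56647 | (1 << 3) = 56647 | 8 = 56655

56655


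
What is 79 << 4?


0b1001111 << 4 = 0b10011110000 = 1264

1264


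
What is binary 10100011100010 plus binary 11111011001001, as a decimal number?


10100011100010 + 11111011001001 = 110011110101011 = 26539

26539


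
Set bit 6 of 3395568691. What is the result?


3395568691 | (1 << 6) = 3395568691 | 64 = 3395568755

3395568755


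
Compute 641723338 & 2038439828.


0b100110001111111110101111001010 & 0b1111001100000000001111110010100 = 0b100000000000000000101110000000 = 536873856

536873856


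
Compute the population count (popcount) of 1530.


0b10111111010 has 8 set bits

8


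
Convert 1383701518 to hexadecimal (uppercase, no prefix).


1383701518 = 52799C0E hex

52799C0E


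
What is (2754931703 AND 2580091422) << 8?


Step 1: 2754931703 & 2580091422 = 2147484182
Step 2: 2147484182 << 8 = 549755950592

549755950592


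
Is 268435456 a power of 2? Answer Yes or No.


0b10000000000000000000000000000. Only one bit set => Yes

Yes


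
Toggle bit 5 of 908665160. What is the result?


908665160 ^ (1 << 5) = 908665160 ^ 32 = 908665192

908665192


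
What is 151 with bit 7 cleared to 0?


151 & ~(1 << 7) = 23

23


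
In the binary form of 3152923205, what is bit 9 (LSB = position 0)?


0b10111011111011011100101001000101, position 9 = 1

1


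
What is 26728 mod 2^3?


26728 & 7 = 0

0


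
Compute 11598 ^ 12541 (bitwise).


0b10110101001110 ^ 0b11000011111101 = 0b1110110110011 = 7603

7603


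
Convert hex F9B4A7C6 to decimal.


F9B4A7C6 hex = 4189366214 decimal

4189366214


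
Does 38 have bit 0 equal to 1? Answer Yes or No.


0b100110, bit 0 = 0. No

No


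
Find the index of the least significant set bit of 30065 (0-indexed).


0b111010101110001. Lowest set bit at position 0

0


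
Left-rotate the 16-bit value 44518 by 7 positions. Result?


Rotate 0b1010110111100110 left by 7 (16-bit) = 0b1111001101010110 = 62294

62294


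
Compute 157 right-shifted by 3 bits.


0b10011101 >> 3 = 0b10011 = 19

19


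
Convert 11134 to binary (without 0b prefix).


11134 = 10101101111110 in binary

10101101111110


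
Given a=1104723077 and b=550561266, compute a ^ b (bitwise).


1104723077 ^ 550561266 = 1627937143

1627937143


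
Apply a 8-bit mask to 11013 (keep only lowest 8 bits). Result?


11013 & 255 = 5

5


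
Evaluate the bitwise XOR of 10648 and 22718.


0b10100110011000 ^ 0b101100010111110 = 0b111000100100110 = 28966

28966


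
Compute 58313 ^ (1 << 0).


58313 ^ (1 << 0) = 58313 ^ 1 = 58312

58312


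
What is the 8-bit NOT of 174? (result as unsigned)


~0b10101110 = 0b1010001 = 81 (8-bit unsigned)

81


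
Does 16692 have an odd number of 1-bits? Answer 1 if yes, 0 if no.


0b100000100110100 has 5 ones => parity 1

1


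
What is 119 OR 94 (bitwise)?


0b1110111 | 0b1011110 = 0b1111111 = 127

127


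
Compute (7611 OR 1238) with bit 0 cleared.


Step 1: 7611 | 1238 = 7679
Step 2: 7679 & ~(1 << 0) = 7678

7678


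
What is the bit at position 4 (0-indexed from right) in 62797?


0b1111010101001101, position 4 = 0

0


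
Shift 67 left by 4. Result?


0b1000011 << 4 = 0b10000110000 = 1072

1072


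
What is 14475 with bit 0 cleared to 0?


14475 & ~(1 << 0) = 14474

14474


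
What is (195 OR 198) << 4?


Step 1: 195 | 198 = 199
Step 2: 199 << 4 = 3184

3184


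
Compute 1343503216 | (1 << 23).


1343503216 | (1 << 23) = 1343503216 | 8388608 = 1351891824

1351891824


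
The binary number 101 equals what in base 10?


101 in decimal = 5

5


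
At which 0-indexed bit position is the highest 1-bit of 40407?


0b1001110111010111. Highest set bit at position 15

15


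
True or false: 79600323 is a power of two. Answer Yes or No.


0b100101111101001101011000011. Multiple bits set => No

No


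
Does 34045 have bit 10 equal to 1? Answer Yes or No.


0b1000010011111101, bit 10 = 1. Yes

Yes


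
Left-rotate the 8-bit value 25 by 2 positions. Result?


Rotate 0b11001 left by 2 (8-bit) = 0b1100100 = 100

100


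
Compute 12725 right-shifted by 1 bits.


0b11000110110101 >> 1 = 0b1100011011010 = 6362

6362


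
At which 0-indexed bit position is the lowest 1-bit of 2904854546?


0b10101101001001001001000000010010. Lowest set bit at position 1

1


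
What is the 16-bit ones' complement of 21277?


21277 ^ 65535 = 44258

44258


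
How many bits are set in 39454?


0b1001101000011110 has 8 set bits

8


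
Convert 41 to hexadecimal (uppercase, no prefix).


41 = 29 hex

29


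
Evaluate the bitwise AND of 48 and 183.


0b110000 & 0b10110111 = 0b110000 = 48

48


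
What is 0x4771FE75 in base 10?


4771FE75 hex = 1198653045 decimal

1198653045


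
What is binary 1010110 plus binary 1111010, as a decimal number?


1010110 + 1111010 = 11010000 = 208

208


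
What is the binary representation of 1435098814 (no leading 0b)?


1435098814 = 1010101100010011101111010111110 in binary

1010101100010011101111010111110


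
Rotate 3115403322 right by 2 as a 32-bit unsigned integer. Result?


Rotate 0b10111001101100010100100000111010 right by 2 (32-bit) = 0b10101110011011000101001000001110 = 2926334478

2926334478


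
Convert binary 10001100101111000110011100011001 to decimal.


10001100101111000110011100011001 in decimal = 2361157401

2361157401


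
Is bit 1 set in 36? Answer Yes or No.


0b100100, bit 1 = 0. No

No


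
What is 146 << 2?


0b10010010 << 2 = 0b1001001000 = 584

584


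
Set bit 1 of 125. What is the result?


125 | (1 << 1) = 125 | 2 = 127

127


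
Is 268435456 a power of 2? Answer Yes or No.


0b10000000000000000000000000000. Only one bit set => Yes

Yes


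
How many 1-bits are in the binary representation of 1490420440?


0b1011000110101100000001011011000 has 13 set bits

13


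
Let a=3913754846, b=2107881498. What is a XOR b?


3913754846 ^ 2107881498 = 2498007236

2498007236


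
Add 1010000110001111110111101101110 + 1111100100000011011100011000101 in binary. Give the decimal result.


1010000110001111110111101101110 + 1111100100000011011100011000101 = 11001101010010011010100000110011 = 3444156467

3444156467


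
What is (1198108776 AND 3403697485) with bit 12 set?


Step 1: 1198108776 & 3403697485 = 1113587784
Step 2: 1113587784 | (1 << 12) = 1113587784 | 4096 = 1113591880

1113591880


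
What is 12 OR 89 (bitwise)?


0b1100 | 0b1011001 = 0b1011101 = 93

93


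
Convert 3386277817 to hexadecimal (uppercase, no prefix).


3386277817 = C9D67FB9 hex

C9D67FB9


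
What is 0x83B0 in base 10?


83B0 hex = 33712 decimal

33712


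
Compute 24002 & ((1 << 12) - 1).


24002 & 4095 = 3522

3522


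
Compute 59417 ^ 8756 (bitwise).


0b1110100000011001 ^ 0b10001000110100 = 0b1100101000101101 = 51757

51757


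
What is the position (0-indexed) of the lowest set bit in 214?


0b11010110. Lowest set bit at position 1

1


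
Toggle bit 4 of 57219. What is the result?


57219 ^ (1 << 4) = 57219 ^ 16 = 57235

57235


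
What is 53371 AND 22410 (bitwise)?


0b1101000001111011 & 0b101011110001010 = 0b101000000001010 = 20490

20490


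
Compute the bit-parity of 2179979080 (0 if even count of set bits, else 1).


0b10000001111011111101011101001000 has 17 ones => parity 1

1


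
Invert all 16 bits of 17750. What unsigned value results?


17750 ^ 65535 = 47785

47785


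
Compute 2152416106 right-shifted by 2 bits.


0b10000000010010110100001101101010 >> 2 = 0b100000000100101101000011011010 = 538104026

538104026


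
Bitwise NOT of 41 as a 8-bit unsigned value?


~0b101001 = 0b11010110 = 214 (8-bit unsigned)

214


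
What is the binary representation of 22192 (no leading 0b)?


22192 = 101011010110000 in binary

101011010110000


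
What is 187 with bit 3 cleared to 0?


187 & ~(1 << 3) = 179

179


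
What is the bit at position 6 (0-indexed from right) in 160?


0b10100000, position 6 = 0

0


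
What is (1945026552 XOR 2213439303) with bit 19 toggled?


Step 1: 1945026552 ^ 2213439303 = 4026587327
Step 2: 4026587327 ^ (1 << 19) = 4026587327 ^ 524288 = 4027111615

4027111615


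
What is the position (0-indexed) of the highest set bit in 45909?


0b1011001101010101. Highest set bit at position 15

15


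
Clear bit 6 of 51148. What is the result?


51148 & ~(1 << 6) = 51084

51084


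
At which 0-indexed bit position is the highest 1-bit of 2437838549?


0b10010001010011100111011011010101. Highest set bit at position 31

31
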